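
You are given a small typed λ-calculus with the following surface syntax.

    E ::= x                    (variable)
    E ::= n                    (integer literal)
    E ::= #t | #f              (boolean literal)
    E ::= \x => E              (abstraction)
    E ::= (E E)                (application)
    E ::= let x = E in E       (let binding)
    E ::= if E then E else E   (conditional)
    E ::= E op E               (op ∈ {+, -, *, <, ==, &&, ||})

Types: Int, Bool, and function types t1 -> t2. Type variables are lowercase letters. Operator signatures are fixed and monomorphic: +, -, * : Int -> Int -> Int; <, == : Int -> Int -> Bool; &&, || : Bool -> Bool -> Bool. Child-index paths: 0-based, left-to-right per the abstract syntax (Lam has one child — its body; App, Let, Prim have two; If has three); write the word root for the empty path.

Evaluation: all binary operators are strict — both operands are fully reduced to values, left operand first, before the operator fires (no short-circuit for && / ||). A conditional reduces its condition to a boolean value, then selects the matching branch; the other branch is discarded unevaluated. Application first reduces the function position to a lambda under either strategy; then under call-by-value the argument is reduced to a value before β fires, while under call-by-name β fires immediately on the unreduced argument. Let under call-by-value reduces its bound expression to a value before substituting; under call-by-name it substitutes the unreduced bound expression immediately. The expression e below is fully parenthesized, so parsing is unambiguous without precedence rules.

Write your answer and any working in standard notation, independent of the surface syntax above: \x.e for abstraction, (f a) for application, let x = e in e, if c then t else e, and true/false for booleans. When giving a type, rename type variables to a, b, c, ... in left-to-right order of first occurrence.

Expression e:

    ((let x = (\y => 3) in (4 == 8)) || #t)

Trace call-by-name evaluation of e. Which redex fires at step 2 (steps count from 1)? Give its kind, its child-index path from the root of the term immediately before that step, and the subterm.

Answer: delta at 0 : (4 == 8)

Derivation:
step 0: ((let x = (\y.3) in (4 == 8)) || true)
step 1: [let@0] ((4 == 8) || true)
step 2: [delta@0] (false || true)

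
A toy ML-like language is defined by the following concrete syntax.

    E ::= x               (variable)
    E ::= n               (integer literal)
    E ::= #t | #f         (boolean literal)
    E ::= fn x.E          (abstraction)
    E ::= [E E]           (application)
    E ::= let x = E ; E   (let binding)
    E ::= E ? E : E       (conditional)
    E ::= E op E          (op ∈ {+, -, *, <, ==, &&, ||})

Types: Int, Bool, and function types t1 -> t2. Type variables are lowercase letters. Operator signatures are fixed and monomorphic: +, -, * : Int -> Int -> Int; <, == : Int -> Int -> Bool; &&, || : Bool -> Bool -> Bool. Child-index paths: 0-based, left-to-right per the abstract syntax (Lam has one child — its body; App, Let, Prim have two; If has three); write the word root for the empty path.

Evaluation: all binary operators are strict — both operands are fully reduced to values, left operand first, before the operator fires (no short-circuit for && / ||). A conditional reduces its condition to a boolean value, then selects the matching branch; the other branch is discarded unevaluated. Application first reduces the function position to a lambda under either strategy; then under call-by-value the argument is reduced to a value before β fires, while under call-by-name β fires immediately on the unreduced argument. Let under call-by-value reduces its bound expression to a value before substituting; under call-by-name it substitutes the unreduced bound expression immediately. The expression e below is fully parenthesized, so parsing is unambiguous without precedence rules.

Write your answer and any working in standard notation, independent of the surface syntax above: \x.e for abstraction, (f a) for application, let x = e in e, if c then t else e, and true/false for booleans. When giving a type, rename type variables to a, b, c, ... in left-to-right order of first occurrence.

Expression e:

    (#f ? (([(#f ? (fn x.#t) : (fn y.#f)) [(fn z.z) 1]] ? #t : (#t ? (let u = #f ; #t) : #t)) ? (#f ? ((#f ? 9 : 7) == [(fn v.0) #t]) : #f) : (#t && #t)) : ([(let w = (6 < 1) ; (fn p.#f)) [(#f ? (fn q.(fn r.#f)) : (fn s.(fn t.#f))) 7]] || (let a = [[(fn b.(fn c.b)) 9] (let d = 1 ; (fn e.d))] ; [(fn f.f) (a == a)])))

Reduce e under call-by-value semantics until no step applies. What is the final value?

Answer: true

Working:
step 0: (if false then (if (if ((if false then (\x.true) else (\y.false)) ((\z.z) 1)) then true else (if true then (let u = false in true) else true)) then (if false then ((if false then 9 else 7) == ((\v.0) true)) else false) else (true && true)) else (((let w = (6 < 1) in (\p.false)) ((if false then (\q.(\r.false)) else (\s.(\t.false))) 7)) || (let a = (((\b.(\c.b)) 9) (let d = 1 in (\e.d))) in ((\f.f) (a == a)))))
step 1: [if@root] (((let w = (6 < 1) in (\p.false)) ((if false then (\q.(\r.false)) else (\s.(\t.false))) 7)) || (let a = (((\b.(\c.b)) 9) (let d = 1 in (\e.d))) in ((\f.f) (a == a))))
step 2: [delta@0.0.0] (((let w = false in (\p.false)) ((if false then (\q.(\r.false)) else (\s.(\t.false))) 7)) || (let a = (((\b.(\c.b)) 9) (let d = 1 in (\e.d))) in ((\f.f) (a == a))))
step 3: [let@0.0] (((\p.false) ((if false then (\q.(\r.false)) else (\s.(\t.false))) 7)) || (let a = (((\b.(\c.b)) 9) (let d = 1 in (\e.d))) in ((\f.f) (a == a))))
step 4: [if@0.1.0] (((\p.false) ((\s.(\t.false)) 7)) || (let a = (((\b.(\c.b)) 9) (let d = 1 in (\e.d))) in ((\f.f) (a == a))))
step 5: [beta@0.1] (((\p.false) (\t.false)) || (let a = (((\b.(\c.b)) 9) (let d = 1 in (\e.d))) in ((\f.f) (a == a))))
step 6: [beta@0] (false || (let a = (((\b.(\c.b)) 9) (let d = 1 in (\e.d))) in ((\f.f) (a == a))))
step 7: [beta@1.0.0] (false || (let a = ((\c.9) (let d = 1 in (\e.d))) in ((\f.f) (a == a))))
step 8: [let@1.0.1] (false || (let a = ((\c.9) (\e.1)) in ((\f.f) (a == a))))
step 9: [beta@1.0] (false || (let a = 9 in ((\f.f) (a == a))))
step 10: [let@1] (false || ((\f.f) (9 == 9)))
step 11: [delta@1.1] (false || ((\f.f) true))
step 12: [beta@1] (false || true)
step 13: [delta@root] true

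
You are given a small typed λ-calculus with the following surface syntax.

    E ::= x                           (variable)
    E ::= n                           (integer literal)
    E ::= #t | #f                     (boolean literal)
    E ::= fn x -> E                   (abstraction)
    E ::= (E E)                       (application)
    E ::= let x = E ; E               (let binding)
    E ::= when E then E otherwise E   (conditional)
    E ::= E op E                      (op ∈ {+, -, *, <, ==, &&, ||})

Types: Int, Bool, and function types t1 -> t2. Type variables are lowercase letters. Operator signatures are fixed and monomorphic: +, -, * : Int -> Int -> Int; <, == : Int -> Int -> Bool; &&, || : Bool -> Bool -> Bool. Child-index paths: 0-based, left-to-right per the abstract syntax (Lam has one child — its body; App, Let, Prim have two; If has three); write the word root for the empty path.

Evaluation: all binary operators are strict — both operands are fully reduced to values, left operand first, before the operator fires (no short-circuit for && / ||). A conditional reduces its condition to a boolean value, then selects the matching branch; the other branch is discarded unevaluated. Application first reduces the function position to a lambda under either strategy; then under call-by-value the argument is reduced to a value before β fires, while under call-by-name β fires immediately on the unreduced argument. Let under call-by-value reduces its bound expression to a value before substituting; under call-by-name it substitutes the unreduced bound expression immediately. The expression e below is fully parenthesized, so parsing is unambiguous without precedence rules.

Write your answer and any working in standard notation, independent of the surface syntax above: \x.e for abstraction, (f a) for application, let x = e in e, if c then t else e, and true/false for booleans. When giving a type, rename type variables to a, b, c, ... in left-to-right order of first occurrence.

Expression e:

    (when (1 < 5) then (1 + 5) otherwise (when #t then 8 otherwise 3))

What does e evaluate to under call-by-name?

Answer: 6

Trace:
step 0: (if (1 < 5) then (1 + 5) else (if true then 8 else 3))
step 1: [delta@0] (if true then (1 + 5) else (if true then 8 else 3))
step 2: [if@root] (1 + 5)
step 3: [delta@root] 6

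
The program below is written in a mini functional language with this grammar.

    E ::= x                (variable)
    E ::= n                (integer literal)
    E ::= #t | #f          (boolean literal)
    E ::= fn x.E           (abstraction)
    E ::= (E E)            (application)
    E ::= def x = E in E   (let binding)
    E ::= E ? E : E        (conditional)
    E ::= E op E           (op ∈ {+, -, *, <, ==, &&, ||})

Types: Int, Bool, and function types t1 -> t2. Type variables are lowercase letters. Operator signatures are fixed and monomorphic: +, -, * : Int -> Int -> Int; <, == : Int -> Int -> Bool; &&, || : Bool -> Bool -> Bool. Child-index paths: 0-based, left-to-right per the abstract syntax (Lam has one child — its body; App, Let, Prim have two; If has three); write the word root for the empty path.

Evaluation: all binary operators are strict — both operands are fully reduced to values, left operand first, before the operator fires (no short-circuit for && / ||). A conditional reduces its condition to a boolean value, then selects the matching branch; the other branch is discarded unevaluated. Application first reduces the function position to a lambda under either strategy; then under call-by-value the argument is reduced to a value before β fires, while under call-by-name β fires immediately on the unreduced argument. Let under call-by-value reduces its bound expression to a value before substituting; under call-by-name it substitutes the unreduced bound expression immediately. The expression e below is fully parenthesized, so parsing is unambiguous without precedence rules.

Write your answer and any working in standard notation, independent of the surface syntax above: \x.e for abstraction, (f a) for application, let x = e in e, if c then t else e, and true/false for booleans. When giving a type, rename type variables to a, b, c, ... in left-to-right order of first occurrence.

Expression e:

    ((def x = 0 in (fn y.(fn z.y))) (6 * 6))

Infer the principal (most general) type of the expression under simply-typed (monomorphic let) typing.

Working:
let x : Int
y : a
\z._ : b -> a
\y._ : a -> b -> a
  unify Int ~ Int
  unify Int ~ Int
  unify a -> b -> a ~ Int -> c
  unify a ~ Int
  unify b -> Int ~ c
_ _ : b -> Int

Answer: a -> Int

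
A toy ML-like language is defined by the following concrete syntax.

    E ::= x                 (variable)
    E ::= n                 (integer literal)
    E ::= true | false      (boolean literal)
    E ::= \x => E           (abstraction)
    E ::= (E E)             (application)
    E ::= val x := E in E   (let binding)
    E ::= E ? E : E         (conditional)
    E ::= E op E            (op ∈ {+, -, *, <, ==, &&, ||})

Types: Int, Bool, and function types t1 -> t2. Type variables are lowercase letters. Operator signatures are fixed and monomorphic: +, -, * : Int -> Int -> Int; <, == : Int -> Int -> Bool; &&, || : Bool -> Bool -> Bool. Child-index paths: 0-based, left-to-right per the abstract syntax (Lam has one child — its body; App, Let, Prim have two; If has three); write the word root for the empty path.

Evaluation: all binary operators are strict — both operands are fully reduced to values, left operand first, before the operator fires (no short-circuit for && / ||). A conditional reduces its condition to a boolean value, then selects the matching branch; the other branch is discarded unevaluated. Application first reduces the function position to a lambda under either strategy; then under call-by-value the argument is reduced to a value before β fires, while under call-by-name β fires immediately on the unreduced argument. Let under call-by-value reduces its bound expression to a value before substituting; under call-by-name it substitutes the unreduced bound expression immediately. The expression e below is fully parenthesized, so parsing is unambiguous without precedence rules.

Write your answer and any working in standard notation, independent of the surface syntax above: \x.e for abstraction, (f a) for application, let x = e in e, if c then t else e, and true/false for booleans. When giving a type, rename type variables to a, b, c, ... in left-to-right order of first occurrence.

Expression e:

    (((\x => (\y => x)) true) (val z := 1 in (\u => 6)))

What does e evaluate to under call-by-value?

Derivation:
step 0: (((\x.(\y.x)) true) (let z = 1 in (\u.6)))
step 1: [beta@0] ((\y.true) (let z = 1 in (\u.6)))
step 2: [let@1] ((\y.true) (\u.6))
step 3: [beta@root] true

Answer: true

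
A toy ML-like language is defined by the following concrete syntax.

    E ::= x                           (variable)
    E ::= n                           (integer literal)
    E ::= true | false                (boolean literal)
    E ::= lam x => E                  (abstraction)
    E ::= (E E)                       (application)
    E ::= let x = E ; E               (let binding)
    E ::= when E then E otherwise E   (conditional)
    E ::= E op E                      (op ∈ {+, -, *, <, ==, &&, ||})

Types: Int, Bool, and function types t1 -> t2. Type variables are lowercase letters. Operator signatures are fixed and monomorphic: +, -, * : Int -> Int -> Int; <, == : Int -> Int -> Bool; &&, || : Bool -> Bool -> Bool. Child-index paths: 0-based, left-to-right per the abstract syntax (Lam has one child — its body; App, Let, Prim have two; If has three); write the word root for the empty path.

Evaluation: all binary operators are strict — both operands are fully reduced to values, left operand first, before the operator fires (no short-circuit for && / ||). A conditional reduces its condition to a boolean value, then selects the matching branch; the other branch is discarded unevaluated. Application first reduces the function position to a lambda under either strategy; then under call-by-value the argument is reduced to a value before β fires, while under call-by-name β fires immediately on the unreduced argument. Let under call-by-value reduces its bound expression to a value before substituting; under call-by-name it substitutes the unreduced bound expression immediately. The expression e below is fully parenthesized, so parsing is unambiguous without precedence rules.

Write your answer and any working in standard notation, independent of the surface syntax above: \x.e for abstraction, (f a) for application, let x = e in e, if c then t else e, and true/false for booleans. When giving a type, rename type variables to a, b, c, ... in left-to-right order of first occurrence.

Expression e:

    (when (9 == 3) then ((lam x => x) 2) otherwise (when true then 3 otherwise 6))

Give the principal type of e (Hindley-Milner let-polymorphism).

Working:
  unify Int ~ Int
  unify Int ~ Int
  unify Bool ~ Bool
x : a
\x._ : a -> a
  unify a -> a ~ Int -> b
  unify a ~ Int
  unify Int ~ b
_ _ : Int
  unify Bool ~ Bool
  unify Int ~ Int
  unify Int ~ Int

Answer: Int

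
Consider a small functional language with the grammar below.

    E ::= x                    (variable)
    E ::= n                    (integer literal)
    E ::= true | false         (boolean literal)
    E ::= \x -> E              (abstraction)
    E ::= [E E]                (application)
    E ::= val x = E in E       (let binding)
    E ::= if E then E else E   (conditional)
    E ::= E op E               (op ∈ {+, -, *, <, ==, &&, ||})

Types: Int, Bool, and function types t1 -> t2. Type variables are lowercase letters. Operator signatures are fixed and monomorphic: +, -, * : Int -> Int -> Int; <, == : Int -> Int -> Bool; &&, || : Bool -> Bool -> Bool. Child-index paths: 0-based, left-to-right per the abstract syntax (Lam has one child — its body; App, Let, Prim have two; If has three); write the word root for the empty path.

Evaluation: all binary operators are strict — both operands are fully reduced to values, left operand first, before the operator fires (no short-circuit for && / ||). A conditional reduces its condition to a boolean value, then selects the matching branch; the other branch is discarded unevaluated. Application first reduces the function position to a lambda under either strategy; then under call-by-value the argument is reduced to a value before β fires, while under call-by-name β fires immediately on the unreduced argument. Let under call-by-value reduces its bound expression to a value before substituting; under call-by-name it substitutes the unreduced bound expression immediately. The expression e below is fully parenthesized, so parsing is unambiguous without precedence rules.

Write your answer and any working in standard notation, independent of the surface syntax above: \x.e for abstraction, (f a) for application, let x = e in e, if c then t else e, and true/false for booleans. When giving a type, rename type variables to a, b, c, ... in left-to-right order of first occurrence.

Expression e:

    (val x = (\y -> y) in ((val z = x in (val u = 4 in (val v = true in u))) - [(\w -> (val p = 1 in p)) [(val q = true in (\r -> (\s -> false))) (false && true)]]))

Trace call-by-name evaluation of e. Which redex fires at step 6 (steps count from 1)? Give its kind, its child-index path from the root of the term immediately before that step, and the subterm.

Answer: let at 1 : (let p = 1 in p)

Derivation:
step 0: (let x = (\y.y) in ((let z = x in (let u = 4 in (let v = true in u))) - ((\w.(let p = 1 in p)) ((let q = true in (\r.(\s.false))) (false && true)))))
step 1: [let@root] ((let z = (\y.y) in (let u = 4 in (let v = true in u))) - ((\w.(let p = 1 in p)) ((let q = true in (\r.(\s.false))) (false && true))))
step 2: [let@0] ((let u = 4 in (let v = true in u)) - ((\w.(let p = 1 in p)) ((let q = true in (\r.(\s.false))) (false && true))))
step 3: [let@0] ((let v = true in 4) - ((\w.(let p = 1 in p)) ((let q = true in (\r.(\s.false))) (false && true))))
step 4: [let@0] (4 - ((\w.(let p = 1 in p)) ((let q = true in (\r.(\s.false))) (false && true))))
step 5: [beta@1] (4 - (let p = 1 in p))
step 6: [let@1] (4 - 1)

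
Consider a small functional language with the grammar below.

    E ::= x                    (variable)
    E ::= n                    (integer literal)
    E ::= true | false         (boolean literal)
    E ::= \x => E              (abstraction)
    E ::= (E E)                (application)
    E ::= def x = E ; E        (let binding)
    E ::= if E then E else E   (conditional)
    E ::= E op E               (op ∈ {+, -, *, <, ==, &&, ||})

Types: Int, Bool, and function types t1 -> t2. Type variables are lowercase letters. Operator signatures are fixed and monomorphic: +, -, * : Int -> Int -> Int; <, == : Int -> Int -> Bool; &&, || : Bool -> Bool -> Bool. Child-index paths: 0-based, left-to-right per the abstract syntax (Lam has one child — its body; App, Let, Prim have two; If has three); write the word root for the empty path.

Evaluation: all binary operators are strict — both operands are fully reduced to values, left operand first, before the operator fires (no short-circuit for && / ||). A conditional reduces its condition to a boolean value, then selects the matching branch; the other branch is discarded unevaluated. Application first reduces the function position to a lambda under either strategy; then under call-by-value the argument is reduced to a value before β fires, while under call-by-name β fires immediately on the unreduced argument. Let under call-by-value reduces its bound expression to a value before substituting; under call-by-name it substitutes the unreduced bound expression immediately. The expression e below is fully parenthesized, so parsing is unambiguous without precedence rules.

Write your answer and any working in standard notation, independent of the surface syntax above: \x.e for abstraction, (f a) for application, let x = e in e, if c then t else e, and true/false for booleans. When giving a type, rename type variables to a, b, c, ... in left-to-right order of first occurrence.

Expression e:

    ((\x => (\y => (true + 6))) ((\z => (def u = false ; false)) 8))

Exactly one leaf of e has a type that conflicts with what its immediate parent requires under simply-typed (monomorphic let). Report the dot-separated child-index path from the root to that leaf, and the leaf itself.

Answer: 0.0.0.0 : true

Trace:
  unify Bool ~ Int
  FAIL: mismatch Bool ~ Int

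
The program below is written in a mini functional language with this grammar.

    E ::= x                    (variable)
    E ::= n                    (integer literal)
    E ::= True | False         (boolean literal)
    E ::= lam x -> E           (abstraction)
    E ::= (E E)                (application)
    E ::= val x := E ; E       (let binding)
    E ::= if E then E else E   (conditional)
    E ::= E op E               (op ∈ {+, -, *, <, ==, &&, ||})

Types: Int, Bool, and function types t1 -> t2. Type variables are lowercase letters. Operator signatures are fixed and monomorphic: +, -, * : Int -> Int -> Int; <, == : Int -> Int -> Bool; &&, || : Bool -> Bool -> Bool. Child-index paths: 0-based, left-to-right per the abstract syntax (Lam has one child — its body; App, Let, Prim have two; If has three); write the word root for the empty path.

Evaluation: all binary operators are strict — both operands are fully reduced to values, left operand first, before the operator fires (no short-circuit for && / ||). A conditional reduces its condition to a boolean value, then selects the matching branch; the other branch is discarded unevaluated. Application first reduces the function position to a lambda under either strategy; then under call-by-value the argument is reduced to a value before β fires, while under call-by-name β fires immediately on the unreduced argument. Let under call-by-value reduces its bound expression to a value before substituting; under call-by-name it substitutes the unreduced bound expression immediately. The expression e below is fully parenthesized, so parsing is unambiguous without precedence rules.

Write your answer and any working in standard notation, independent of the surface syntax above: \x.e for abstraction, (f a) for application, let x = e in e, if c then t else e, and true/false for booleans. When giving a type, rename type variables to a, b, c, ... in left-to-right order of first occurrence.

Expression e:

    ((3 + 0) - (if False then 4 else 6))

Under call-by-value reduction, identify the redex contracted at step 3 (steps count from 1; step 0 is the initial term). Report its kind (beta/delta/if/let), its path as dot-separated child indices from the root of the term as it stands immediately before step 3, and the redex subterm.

Working:
step 0: ((3 + 0) - (if false then 4 else 6))
step 1: [delta@0] (3 - (if false then 4 else 6))
step 2: [if@1] (3 - 6)
step 3: [delta@root] -3

Answer: delta at root : (3 - 6)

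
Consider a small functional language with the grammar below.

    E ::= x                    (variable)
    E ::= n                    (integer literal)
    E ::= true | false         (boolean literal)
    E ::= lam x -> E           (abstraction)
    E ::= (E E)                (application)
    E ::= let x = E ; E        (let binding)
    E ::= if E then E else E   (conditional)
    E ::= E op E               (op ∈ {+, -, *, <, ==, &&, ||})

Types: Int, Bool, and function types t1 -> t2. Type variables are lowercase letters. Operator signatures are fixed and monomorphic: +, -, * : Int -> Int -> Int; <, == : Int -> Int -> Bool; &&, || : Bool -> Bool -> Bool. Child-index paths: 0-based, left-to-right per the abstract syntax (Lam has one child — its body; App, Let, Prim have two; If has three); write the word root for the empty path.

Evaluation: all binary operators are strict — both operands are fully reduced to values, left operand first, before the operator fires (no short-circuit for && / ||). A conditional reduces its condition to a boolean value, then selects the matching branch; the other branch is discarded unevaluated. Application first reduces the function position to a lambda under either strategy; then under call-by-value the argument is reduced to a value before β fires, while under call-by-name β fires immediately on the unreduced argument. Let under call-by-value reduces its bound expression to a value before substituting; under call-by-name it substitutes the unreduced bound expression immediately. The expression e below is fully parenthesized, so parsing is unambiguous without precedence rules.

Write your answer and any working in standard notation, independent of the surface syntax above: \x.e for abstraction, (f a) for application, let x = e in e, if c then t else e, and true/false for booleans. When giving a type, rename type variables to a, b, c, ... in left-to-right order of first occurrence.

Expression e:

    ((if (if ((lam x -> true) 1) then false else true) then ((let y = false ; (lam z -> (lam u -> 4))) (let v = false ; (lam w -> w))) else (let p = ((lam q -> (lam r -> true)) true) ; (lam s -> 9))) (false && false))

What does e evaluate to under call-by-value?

Answer: 9

Trace:
step 0: ((if (if ((\x.true) 1) then false else true) then ((let y = false in (\z.(\u.4))) (let v = false in (\w.w))) else (let p = ((\q.(\r.true)) true) in (\s.9))) (false && false))
step 1: [beta@0.0.0] ((if (if true then false else true) then ((let y = false in (\z.(\u.4))) (let v = false in (\w.w))) else (let p = ((\q.(\r.true)) true) in (\s.9))) (false && false))
step 2: [if@0.0] ((if false then ((let y = false in (\z.(\u.4))) (let v = false in (\w.w))) else (let p = ((\q.(\r.true)) true) in (\s.9))) (false && false))
step 3: [if@0] ((let p = ((\q.(\r.true)) true) in (\s.9)) (false && false))
step 4: [beta@0.0] ((let p = (\r.true) in (\s.9)) (false && false))
step 5: [let@0] ((\s.9) (false && false))
step 6: [delta@1] ((\s.9) false)
step 7: [beta@root] 9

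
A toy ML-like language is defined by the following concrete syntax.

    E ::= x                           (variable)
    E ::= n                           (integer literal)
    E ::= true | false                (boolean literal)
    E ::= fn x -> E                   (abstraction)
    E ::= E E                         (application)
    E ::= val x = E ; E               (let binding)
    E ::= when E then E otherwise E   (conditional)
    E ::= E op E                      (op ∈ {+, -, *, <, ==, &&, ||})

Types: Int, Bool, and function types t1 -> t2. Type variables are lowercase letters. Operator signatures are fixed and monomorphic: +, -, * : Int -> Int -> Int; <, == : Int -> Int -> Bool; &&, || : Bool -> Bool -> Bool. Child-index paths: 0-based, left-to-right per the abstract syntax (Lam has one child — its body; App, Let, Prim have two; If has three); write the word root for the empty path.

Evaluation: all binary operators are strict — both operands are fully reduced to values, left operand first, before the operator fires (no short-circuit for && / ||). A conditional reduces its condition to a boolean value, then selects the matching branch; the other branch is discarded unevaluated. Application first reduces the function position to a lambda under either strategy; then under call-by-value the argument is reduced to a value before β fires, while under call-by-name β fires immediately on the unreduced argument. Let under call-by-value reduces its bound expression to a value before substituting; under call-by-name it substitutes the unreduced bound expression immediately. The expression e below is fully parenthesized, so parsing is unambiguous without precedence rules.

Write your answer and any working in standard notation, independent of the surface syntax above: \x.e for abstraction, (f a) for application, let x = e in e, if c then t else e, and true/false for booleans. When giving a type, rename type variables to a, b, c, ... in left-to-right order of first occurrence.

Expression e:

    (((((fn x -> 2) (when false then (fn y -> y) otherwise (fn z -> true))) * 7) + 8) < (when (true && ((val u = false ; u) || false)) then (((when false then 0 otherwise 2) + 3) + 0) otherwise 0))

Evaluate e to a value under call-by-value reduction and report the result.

Answer: false

Trace:
step 0: (((((\x.2) (if false then (\y.y) else (\z.true))) * 7) + 8) < (if (true && ((let u = false in u) || false)) then (((if false then 0 else 2) + 3) + 0) else 0))
step 1: [if@0.0.0.1] (((((\x.2) (\z.true)) * 7) + 8) < (if (true && ((let u = false in u) || false)) then (((if false then 0 else 2) + 3) + 0) else 0))
step 2: [beta@0.0.0] (((2 * 7) + 8) < (if (true && ((let u = false in u) || false)) then (((if false then 0 else 2) + 3) + 0) else 0))
step 3: [delta@0.0] ((14 + 8) < (if (true && ((let u = false in u) || false)) then (((if false then 0 else 2) + 3) + 0) else 0))
step 4: [delta@0] (22 < (if (true && ((let u = false in u) || false)) then (((if false then 0 else 2) + 3) + 0) else 0))
step 5: [let@1.0.1.0] (22 < (if (true && (false || false)) then (((if false then 0 else 2) + 3) + 0) else 0))
step 6: [delta@1.0.1] (22 < (if (true && false) then (((if false then 0 else 2) + 3) + 0) else 0))
step 7: [delta@1.0] (22 < (if false then (((if false then 0 else 2) + 3) + 0) else 0))
step 8: [if@1] (22 < 0)
step 9: [delta@root] false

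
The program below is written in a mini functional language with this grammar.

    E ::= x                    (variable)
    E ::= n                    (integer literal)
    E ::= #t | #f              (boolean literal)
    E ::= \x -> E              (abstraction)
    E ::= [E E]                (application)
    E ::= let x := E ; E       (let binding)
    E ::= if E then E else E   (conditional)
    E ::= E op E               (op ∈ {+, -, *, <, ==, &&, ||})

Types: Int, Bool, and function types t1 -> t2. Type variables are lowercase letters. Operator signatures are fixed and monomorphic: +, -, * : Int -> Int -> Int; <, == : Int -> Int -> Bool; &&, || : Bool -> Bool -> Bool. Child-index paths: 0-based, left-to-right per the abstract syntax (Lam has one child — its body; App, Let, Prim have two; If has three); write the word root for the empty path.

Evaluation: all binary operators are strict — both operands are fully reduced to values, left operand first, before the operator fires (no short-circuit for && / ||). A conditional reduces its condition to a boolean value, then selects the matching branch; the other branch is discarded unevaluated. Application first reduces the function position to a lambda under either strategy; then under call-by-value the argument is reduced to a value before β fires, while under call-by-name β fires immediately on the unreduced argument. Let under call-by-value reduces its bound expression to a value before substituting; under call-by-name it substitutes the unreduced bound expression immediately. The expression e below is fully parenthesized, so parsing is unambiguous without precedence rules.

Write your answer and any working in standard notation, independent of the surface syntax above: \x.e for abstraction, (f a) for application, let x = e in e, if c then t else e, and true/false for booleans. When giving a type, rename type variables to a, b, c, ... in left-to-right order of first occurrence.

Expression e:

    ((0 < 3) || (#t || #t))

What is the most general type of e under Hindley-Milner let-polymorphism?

Working:
  unify Int ~ Int
  unify Int ~ Int
  unify Bool ~ Bool
  unify Bool ~ Bool
  unify Bool ~ Bool
  unify Bool ~ Bool

Answer: Bool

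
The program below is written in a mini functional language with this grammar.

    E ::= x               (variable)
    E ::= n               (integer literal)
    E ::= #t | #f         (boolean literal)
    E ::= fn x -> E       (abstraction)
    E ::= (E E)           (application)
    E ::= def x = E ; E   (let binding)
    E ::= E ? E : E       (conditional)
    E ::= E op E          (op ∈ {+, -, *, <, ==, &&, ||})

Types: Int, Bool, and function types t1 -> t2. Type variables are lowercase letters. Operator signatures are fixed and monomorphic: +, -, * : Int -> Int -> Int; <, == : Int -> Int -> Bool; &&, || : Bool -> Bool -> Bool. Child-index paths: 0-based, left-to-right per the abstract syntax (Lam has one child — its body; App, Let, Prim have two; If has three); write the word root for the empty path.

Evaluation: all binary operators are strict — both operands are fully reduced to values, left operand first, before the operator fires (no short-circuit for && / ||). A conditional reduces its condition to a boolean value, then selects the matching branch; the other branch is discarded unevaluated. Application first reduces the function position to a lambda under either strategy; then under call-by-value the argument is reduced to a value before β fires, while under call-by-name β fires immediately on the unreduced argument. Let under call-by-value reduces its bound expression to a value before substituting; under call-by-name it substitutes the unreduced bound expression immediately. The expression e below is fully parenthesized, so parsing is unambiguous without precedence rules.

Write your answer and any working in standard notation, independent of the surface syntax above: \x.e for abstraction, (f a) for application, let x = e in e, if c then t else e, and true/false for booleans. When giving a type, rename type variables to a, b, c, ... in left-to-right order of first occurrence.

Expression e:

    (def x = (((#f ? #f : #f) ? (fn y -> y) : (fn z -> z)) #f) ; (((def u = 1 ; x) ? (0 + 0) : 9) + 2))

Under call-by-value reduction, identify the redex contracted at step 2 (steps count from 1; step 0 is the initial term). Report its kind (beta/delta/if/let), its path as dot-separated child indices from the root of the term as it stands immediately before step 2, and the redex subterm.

Derivation:
step 0: (let x = ((if (if false then false else false) then (\y.y) else (\z.z)) false) in ((if (let u = 1 in x) then (0 + 0) else 9) + 2))
step 1: [if@0.0.0] (let x = ((if false then (\y.y) else (\z.z)) false) in ((if (let u = 1 in x) then (0 + 0) else 9) + 2))
step 2: [if@0.0] (let x = ((\z.z) false) in ((if (let u = 1 in x) then (0 + 0) else 9) + 2))

Answer: if at 0.0 : (if false then (\y.y) else (\z.z))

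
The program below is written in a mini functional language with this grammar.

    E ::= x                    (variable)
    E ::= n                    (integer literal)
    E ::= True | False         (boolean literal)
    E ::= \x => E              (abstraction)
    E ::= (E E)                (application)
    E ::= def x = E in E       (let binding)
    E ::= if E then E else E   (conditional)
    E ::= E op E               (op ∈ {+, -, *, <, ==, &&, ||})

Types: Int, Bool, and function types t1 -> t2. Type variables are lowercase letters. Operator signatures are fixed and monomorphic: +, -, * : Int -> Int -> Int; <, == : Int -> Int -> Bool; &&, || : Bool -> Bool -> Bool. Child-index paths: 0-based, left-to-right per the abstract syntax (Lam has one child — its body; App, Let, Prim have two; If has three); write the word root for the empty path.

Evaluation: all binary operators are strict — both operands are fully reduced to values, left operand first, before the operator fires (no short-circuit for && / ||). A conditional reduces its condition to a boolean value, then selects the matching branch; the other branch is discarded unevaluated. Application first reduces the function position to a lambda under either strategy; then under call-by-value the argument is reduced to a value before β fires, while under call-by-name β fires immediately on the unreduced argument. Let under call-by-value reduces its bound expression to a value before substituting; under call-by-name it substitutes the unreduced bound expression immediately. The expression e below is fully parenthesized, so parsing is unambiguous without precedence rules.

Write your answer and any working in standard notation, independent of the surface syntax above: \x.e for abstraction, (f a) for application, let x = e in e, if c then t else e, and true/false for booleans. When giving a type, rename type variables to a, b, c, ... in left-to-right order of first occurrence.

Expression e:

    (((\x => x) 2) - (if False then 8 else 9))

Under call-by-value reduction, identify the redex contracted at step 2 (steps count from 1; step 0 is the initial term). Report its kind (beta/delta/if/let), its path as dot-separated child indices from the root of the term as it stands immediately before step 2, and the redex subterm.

Trace:
step 0: (((\x.x) 2) - (if false then 8 else 9))
step 1: [beta@0] (2 - (if false then 8 else 9))
step 2: [if@1] (2 - 9)

Answer: if at 1 : (if false then 8 else 9)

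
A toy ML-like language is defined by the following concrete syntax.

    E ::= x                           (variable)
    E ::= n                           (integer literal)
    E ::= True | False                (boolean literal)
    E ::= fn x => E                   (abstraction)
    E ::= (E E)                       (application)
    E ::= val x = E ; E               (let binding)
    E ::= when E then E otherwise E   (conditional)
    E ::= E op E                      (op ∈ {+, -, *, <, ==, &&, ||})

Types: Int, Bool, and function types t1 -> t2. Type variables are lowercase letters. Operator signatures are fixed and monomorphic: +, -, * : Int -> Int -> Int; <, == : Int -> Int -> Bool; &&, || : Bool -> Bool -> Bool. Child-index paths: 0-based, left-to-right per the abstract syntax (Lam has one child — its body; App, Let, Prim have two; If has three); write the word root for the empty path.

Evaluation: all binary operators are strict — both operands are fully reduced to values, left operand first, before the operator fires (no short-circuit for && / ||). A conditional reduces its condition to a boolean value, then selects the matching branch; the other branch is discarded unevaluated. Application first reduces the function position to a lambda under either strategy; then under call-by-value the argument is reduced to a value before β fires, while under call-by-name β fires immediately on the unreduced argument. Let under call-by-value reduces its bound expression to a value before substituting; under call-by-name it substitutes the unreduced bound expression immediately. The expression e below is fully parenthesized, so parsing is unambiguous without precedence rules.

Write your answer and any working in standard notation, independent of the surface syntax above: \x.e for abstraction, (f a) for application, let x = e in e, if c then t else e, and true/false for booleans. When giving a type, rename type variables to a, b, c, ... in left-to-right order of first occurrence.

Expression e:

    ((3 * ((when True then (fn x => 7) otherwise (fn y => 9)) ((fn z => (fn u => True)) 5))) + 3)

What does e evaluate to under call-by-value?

Answer: 24

Derivation:
step 0: ((3 * ((if true then (\x.7) else (\y.9)) ((\z.(\u.true)) 5))) + 3)
step 1: [if@0.1.0] ((3 * ((\x.7) ((\z.(\u.true)) 5))) + 3)
step 2: [beta@0.1.1] ((3 * ((\x.7) (\u.true))) + 3)
step 3: [beta@0.1] ((3 * 7) + 3)
step 4: [delta@0] (21 + 3)
step 5: [delta@root] 24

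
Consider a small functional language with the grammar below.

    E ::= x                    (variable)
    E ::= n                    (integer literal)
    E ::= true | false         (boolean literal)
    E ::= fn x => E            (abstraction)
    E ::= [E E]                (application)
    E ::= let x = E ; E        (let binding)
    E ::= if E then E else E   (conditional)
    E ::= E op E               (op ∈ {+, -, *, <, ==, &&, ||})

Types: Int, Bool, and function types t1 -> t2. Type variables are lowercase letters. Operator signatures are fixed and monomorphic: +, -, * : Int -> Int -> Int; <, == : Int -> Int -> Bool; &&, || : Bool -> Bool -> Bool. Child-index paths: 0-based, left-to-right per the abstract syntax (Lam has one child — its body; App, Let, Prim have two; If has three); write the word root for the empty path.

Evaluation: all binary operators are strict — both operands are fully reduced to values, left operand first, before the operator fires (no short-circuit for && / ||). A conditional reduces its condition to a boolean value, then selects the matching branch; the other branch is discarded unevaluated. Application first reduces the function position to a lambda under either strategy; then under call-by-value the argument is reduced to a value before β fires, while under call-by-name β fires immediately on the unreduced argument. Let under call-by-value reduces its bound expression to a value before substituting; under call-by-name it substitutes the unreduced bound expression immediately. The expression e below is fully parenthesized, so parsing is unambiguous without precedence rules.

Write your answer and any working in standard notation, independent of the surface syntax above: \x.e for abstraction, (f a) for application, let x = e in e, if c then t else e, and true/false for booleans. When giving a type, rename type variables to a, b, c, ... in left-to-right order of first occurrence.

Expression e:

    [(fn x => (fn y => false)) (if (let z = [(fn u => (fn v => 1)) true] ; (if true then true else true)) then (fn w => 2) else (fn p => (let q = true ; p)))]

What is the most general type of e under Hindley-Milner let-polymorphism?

Answer: a -> Bool

Trace:
\y._ : b -> Bool
\x._ : a -> b -> Bool
\v._ : d -> Int
\u._ : c -> d -> Int
  unify c -> d -> Int ~ Bool -> e
  unify c ~ Bool
  unify d -> Int ~ e
_ _ : d -> Int
let z : forall. d -> Int
  unify Bool ~ Bool
  unify Bool ~ Bool
  unify Bool ~ Bool
\w._ : f -> Int
let q : Bool
p : g
\p._ : g -> g
  unify f -> Int ~ g -> g
  unify f ~ g
  unify Int ~ g
  unify a -> b -> Bool ~ (Int -> Int) -> h
  unify a ~ Int -> Int
  unify b -> Bool ~ h
_ _ : b -> Bool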